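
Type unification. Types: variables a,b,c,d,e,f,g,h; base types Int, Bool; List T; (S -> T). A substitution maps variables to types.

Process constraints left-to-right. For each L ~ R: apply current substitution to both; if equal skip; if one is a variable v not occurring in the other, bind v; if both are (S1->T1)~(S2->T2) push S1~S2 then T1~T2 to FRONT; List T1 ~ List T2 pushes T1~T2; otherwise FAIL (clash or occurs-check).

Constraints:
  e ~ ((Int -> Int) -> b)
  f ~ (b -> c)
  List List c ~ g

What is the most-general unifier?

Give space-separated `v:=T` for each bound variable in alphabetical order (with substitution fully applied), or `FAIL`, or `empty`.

step 1: unify e ~ ((Int -> Int) -> b)  [subst: {-} | 2 pending]
  bind e := ((Int -> Int) -> b)
step 2: unify f ~ (b -> c)  [subst: {e:=((Int -> Int) -> b)} | 1 pending]
  bind f := (b -> c)
step 3: unify List List c ~ g  [subst: {e:=((Int -> Int) -> b), f:=(b -> c)} | 0 pending]
  bind g := List List c

Answer: e:=((Int -> Int) -> b) f:=(b -> c) g:=List List c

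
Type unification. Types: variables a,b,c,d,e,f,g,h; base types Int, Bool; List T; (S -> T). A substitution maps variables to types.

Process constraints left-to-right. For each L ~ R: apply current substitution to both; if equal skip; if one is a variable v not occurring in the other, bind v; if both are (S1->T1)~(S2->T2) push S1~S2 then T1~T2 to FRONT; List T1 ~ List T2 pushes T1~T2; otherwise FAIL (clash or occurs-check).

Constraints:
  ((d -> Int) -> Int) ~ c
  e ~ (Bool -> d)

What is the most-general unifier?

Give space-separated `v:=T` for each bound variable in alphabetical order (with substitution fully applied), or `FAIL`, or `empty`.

Answer: c:=((d -> Int) -> Int) e:=(Bool -> d)

Derivation:
step 1: unify ((d -> Int) -> Int) ~ c  [subst: {-} | 1 pending]
  bind c := ((d -> Int) -> Int)
step 2: unify e ~ (Bool -> d)  [subst: {c:=((d -> Int) -> Int)} | 0 pending]
  bind e := (Bool -> d)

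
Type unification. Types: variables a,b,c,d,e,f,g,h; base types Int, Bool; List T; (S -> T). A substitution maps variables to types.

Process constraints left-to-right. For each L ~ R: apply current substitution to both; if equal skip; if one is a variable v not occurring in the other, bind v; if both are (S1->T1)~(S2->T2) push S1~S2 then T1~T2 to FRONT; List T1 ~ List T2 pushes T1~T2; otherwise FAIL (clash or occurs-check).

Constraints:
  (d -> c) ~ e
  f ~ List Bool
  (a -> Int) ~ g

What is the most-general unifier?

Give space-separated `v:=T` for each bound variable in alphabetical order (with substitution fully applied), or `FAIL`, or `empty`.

step 1: unify (d -> c) ~ e  [subst: {-} | 2 pending]
  bind e := (d -> c)
step 2: unify f ~ List Bool  [subst: {e:=(d -> c)} | 1 pending]
  bind f := List Bool
step 3: unify (a -> Int) ~ g  [subst: {e:=(d -> c), f:=List Bool} | 0 pending]
  bind g := (a -> Int)

Answer: e:=(d -> c) f:=List Bool g:=(a -> Int)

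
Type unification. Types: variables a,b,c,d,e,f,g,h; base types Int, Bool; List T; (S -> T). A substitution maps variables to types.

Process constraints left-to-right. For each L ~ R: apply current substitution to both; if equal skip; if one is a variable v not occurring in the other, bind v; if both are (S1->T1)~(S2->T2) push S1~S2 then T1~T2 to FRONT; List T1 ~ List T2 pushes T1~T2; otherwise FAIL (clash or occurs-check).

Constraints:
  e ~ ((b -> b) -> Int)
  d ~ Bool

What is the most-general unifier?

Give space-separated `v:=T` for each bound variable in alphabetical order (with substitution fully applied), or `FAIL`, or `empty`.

Answer: d:=Bool e:=((b -> b) -> Int)

Derivation:
step 1: unify e ~ ((b -> b) -> Int)  [subst: {-} | 1 pending]
  bind e := ((b -> b) -> Int)
step 2: unify d ~ Bool  [subst: {e:=((b -> b) -> Int)} | 0 pending]
  bind d := Bool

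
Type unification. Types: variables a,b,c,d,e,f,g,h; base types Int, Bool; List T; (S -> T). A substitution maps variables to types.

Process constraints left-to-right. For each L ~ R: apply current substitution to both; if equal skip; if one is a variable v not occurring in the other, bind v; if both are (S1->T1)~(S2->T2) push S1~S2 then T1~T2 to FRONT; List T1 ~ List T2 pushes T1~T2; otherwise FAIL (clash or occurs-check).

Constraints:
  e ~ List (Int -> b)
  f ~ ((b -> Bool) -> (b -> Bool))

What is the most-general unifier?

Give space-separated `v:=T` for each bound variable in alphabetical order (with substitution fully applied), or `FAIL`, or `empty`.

Answer: e:=List (Int -> b) f:=((b -> Bool) -> (b -> Bool))

Derivation:
step 1: unify e ~ List (Int -> b)  [subst: {-} | 1 pending]
  bind e := List (Int -> b)
step 2: unify f ~ ((b -> Bool) -> (b -> Bool))  [subst: {e:=List (Int -> b)} | 0 pending]
  bind f := ((b -> Bool) -> (b -> Bool))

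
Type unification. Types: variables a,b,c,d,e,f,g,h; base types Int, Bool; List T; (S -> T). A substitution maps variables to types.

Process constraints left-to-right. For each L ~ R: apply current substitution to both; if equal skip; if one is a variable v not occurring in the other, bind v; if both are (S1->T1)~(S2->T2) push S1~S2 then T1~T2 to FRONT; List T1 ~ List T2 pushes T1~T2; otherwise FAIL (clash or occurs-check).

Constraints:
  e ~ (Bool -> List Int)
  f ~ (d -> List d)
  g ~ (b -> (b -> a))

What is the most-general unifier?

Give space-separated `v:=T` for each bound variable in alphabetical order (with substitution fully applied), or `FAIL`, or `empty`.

Answer: e:=(Bool -> List Int) f:=(d -> List d) g:=(b -> (b -> a))

Derivation:
step 1: unify e ~ (Bool -> List Int)  [subst: {-} | 2 pending]
  bind e := (Bool -> List Int)
step 2: unify f ~ (d -> List d)  [subst: {e:=(Bool -> List Int)} | 1 pending]
  bind f := (d -> List d)
step 3: unify g ~ (b -> (b -> a))  [subst: {e:=(Bool -> List Int), f:=(d -> List d)} | 0 pending]
  bind g := (b -> (b -> a))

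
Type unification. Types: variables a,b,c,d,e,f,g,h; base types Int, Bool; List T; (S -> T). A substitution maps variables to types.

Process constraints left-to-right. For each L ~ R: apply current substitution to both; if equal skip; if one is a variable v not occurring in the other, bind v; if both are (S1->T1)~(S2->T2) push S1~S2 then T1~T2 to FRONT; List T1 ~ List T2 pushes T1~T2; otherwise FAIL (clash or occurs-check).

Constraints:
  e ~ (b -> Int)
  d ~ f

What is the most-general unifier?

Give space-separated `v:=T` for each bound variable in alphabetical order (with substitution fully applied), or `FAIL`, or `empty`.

step 1: unify e ~ (b -> Int)  [subst: {-} | 1 pending]
  bind e := (b -> Int)
step 2: unify d ~ f  [subst: {e:=(b -> Int)} | 0 pending]
  bind d := f

Answer: d:=f e:=(b -> Int)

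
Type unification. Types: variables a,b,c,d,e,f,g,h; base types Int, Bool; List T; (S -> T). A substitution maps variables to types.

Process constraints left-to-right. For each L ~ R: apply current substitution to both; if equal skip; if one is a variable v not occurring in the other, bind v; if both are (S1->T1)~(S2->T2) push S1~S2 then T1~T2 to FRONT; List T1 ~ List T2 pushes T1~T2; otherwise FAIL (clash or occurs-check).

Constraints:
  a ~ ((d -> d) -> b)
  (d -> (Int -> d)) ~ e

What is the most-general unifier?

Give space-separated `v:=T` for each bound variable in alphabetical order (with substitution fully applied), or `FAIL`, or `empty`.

Answer: a:=((d -> d) -> b) e:=(d -> (Int -> d))

Derivation:
step 1: unify a ~ ((d -> d) -> b)  [subst: {-} | 1 pending]
  bind a := ((d -> d) -> b)
step 2: unify (d -> (Int -> d)) ~ e  [subst: {a:=((d -> d) -> b)} | 0 pending]
  bind e := (d -> (Int -> d))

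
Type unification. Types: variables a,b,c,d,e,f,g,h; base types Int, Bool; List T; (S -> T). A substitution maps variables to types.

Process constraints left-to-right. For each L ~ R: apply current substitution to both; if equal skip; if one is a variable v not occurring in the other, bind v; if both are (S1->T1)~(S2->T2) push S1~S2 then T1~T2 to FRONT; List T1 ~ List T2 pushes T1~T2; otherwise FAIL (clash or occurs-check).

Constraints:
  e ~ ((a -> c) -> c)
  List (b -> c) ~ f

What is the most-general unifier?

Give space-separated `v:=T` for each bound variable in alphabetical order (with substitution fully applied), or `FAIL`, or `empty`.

step 1: unify e ~ ((a -> c) -> c)  [subst: {-} | 1 pending]
  bind e := ((a -> c) -> c)
step 2: unify List (b -> c) ~ f  [subst: {e:=((a -> c) -> c)} | 0 pending]
  bind f := List (b -> c)

Answer: e:=((a -> c) -> c) f:=List (b -> c)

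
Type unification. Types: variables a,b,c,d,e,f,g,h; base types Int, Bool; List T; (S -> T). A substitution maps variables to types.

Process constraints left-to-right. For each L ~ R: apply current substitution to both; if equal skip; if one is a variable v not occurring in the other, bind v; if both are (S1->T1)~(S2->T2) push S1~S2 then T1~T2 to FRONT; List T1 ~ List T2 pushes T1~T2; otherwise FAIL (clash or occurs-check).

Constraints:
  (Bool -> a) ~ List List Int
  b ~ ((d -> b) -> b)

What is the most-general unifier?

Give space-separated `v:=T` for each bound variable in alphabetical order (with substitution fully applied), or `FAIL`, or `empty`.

step 1: unify (Bool -> a) ~ List List Int  [subst: {-} | 1 pending]
  clash: (Bool -> a) vs List List Int

Answer: FAIL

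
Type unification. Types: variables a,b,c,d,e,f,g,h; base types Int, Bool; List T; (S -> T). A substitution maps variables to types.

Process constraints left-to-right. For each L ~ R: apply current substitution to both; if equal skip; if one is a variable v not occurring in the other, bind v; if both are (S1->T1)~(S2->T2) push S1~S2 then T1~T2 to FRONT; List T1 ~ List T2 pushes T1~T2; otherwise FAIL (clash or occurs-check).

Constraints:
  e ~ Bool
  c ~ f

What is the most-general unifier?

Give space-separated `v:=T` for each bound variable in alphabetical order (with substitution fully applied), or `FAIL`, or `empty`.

step 1: unify e ~ Bool  [subst: {-} | 1 pending]
  bind e := Bool
step 2: unify c ~ f  [subst: {e:=Bool} | 0 pending]
  bind c := f

Answer: c:=f e:=Bool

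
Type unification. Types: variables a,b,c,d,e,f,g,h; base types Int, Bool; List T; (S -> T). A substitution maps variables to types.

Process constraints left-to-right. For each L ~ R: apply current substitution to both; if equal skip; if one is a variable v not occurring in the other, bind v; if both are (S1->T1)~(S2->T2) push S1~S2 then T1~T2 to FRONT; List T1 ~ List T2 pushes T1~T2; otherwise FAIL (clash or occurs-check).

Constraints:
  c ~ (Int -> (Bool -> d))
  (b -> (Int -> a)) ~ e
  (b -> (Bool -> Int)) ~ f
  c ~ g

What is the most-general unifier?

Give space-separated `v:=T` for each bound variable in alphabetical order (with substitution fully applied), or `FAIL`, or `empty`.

Answer: c:=(Int -> (Bool -> d)) e:=(b -> (Int -> a)) f:=(b -> (Bool -> Int)) g:=(Int -> (Bool -> d))

Derivation:
step 1: unify c ~ (Int -> (Bool -> d))  [subst: {-} | 3 pending]
  bind c := (Int -> (Bool -> d))
step 2: unify (b -> (Int -> a)) ~ e  [subst: {c:=(Int -> (Bool -> d))} | 2 pending]
  bind e := (b -> (Int -> a))
step 3: unify (b -> (Bool -> Int)) ~ f  [subst: {c:=(Int -> (Bool -> d)), e:=(b -> (Int -> a))} | 1 pending]
  bind f := (b -> (Bool -> Int))
step 4: unify (Int -> (Bool -> d)) ~ g  [subst: {c:=(Int -> (Bool -> d)), e:=(b -> (Int -> a)), f:=(b -> (Bool -> Int))} | 0 pending]
  bind g := (Int -> (Bool -> d))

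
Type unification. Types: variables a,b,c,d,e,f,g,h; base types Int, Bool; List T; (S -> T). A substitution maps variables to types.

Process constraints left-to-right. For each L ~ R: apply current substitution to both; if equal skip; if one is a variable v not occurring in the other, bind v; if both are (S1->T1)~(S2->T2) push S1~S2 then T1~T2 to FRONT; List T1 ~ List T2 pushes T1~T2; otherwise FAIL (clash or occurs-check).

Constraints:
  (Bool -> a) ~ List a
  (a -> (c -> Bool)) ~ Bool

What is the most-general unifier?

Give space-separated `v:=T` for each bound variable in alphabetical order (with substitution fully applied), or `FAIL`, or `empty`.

Answer: FAIL

Derivation:
step 1: unify (Bool -> a) ~ List a  [subst: {-} | 1 pending]
  clash: (Bool -> a) vs List a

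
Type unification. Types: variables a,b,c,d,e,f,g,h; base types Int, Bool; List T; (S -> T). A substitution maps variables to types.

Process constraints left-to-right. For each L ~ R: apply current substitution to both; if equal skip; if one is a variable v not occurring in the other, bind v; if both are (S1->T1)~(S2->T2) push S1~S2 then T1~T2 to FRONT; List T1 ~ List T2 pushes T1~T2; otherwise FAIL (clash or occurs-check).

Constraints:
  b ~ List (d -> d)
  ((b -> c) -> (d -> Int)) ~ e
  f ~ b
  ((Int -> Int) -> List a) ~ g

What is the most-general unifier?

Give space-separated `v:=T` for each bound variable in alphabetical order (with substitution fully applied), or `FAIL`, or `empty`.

step 1: unify b ~ List (d -> d)  [subst: {-} | 3 pending]
  bind b := List (d -> d)
step 2: unify ((List (d -> d) -> c) -> (d -> Int)) ~ e  [subst: {b:=List (d -> d)} | 2 pending]
  bind e := ((List (d -> d) -> c) -> (d -> Int))
step 3: unify f ~ List (d -> d)  [subst: {b:=List (d -> d), e:=((List (d -> d) -> c) -> (d -> Int))} | 1 pending]
  bind f := List (d -> d)
step 4: unify ((Int -> Int) -> List a) ~ g  [subst: {b:=List (d -> d), e:=((List (d -> d) -> c) -> (d -> Int)), f:=List (d -> d)} | 0 pending]
  bind g := ((Int -> Int) -> List a)

Answer: b:=List (d -> d) e:=((List (d -> d) -> c) -> (d -> Int)) f:=List (d -> d) g:=((Int -> Int) -> List a)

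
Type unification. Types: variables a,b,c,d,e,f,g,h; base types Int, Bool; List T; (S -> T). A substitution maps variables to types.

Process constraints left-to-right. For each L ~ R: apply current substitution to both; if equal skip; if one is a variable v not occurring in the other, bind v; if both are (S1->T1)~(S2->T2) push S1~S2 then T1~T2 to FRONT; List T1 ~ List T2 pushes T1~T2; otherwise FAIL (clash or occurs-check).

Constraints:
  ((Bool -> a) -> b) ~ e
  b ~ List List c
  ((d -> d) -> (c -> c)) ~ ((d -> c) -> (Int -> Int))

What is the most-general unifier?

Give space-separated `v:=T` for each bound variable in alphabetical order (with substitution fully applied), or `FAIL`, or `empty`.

Answer: b:=List List Int c:=Int d:=Int e:=((Bool -> a) -> List List Int)

Derivation:
step 1: unify ((Bool -> a) -> b) ~ e  [subst: {-} | 2 pending]
  bind e := ((Bool -> a) -> b)
step 2: unify b ~ List List c  [subst: {e:=((Bool -> a) -> b)} | 1 pending]
  bind b := List List c
step 3: unify ((d -> d) -> (c -> c)) ~ ((d -> c) -> (Int -> Int))  [subst: {e:=((Bool -> a) -> b), b:=List List c} | 0 pending]
  -> decompose arrow: push (d -> d)~(d -> c), (c -> c)~(Int -> Int)
step 4: unify (d -> d) ~ (d -> c)  [subst: {e:=((Bool -> a) -> b), b:=List List c} | 1 pending]
  -> decompose arrow: push d~d, d~c
step 5: unify d ~ d  [subst: {e:=((Bool -> a) -> b), b:=List List c} | 2 pending]
  -> identical, skip
step 6: unify d ~ c  [subst: {e:=((Bool -> a) -> b), b:=List List c} | 1 pending]
  bind d := c
step 7: unify (c -> c) ~ (Int -> Int)  [subst: {e:=((Bool -> a) -> b), b:=List List c, d:=c} | 0 pending]
  -> decompose arrow: push c~Int, c~Int
step 8: unify c ~ Int  [subst: {e:=((Bool -> a) -> b), b:=List List c, d:=c} | 1 pending]
  bind c := Int
step 9: unify Int ~ Int  [subst: {e:=((Bool -> a) -> b), b:=List List c, d:=c, c:=Int} | 0 pending]
  -> identical, skip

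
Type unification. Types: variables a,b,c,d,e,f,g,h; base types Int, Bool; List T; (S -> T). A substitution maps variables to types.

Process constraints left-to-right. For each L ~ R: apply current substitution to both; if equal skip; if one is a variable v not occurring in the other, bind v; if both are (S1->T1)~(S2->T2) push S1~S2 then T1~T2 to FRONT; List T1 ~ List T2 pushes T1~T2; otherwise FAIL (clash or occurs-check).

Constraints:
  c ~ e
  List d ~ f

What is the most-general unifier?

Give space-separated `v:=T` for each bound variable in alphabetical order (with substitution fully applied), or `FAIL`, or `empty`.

Answer: c:=e f:=List d

Derivation:
step 1: unify c ~ e  [subst: {-} | 1 pending]
  bind c := e
step 2: unify List d ~ f  [subst: {c:=e} | 0 pending]
  bind f := List d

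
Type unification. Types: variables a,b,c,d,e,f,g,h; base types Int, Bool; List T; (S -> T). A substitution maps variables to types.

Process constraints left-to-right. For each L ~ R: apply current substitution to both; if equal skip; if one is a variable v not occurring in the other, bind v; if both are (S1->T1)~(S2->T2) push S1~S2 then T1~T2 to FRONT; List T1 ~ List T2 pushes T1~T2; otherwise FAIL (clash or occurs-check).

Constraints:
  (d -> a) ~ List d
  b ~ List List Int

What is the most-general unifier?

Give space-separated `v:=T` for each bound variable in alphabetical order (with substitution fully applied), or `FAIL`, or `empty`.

step 1: unify (d -> a) ~ List d  [subst: {-} | 1 pending]
  clash: (d -> a) vs List d

Answer: FAIL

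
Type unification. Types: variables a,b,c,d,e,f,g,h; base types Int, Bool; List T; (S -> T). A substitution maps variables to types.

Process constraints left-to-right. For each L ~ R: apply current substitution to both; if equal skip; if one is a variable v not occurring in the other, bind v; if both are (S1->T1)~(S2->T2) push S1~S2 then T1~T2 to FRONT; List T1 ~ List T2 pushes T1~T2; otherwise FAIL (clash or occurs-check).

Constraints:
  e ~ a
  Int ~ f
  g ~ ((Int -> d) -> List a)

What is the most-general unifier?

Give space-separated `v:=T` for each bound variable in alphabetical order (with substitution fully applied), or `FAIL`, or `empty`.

Answer: e:=a f:=Int g:=((Int -> d) -> List a)

Derivation:
step 1: unify e ~ a  [subst: {-} | 2 pending]
  bind e := a
step 2: unify Int ~ f  [subst: {e:=a} | 1 pending]
  bind f := Int
step 3: unify g ~ ((Int -> d) -> List a)  [subst: {e:=a, f:=Int} | 0 pending]
  bind g := ((Int -> d) -> List a)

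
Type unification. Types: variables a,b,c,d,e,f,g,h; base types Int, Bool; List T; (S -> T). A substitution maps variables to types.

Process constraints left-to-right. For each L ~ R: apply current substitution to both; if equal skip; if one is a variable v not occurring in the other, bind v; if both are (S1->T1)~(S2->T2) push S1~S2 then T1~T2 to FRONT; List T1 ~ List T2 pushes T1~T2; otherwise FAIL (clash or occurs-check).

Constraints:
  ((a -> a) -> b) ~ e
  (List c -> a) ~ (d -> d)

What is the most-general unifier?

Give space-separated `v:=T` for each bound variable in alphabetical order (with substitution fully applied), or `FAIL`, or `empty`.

Answer: a:=List c d:=List c e:=((List c -> List c) -> b)

Derivation:
step 1: unify ((a -> a) -> b) ~ e  [subst: {-} | 1 pending]
  bind e := ((a -> a) -> b)
step 2: unify (List c -> a) ~ (d -> d)  [subst: {e:=((a -> a) -> b)} | 0 pending]
  -> decompose arrow: push List c~d, a~d
step 3: unify List c ~ d  [subst: {e:=((a -> a) -> b)} | 1 pending]
  bind d := List c
step 4: unify a ~ List c  [subst: {e:=((a -> a) -> b), d:=List c} | 0 pending]
  bind a := List c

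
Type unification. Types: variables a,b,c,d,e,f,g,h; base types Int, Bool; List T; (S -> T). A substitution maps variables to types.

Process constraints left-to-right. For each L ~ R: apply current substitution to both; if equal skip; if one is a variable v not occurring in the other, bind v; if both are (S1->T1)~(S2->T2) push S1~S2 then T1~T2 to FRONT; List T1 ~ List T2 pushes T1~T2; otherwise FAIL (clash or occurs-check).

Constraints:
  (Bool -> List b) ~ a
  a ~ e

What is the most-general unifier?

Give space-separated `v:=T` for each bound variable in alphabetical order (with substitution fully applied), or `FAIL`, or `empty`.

step 1: unify (Bool -> List b) ~ a  [subst: {-} | 1 pending]
  bind a := (Bool -> List b)
step 2: unify (Bool -> List b) ~ e  [subst: {a:=(Bool -> List b)} | 0 pending]
  bind e := (Bool -> List b)

Answer: a:=(Bool -> List b) e:=(Bool -> List b)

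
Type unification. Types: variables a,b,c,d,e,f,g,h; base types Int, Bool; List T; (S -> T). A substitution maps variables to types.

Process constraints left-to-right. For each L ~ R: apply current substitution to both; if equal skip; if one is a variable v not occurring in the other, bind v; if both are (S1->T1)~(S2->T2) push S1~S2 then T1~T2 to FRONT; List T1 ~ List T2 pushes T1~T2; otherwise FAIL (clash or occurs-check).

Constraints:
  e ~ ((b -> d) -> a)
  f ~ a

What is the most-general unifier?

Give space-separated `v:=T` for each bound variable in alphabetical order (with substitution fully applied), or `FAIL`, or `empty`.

step 1: unify e ~ ((b -> d) -> a)  [subst: {-} | 1 pending]
  bind e := ((b -> d) -> a)
step 2: unify f ~ a  [subst: {e:=((b -> d) -> a)} | 0 pending]
  bind f := a

Answer: e:=((b -> d) -> a) f:=a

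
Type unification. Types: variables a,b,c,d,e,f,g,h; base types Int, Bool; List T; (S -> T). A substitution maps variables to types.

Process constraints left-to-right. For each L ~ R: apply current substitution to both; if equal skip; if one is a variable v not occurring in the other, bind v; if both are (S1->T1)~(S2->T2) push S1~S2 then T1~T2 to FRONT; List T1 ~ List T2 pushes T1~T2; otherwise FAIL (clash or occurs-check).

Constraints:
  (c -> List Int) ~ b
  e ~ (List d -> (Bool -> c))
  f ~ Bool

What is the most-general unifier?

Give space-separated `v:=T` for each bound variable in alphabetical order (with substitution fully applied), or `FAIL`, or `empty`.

step 1: unify (c -> List Int) ~ b  [subst: {-} | 2 pending]
  bind b := (c -> List Int)
step 2: unify e ~ (List d -> (Bool -> c))  [subst: {b:=(c -> List Int)} | 1 pending]
  bind e := (List d -> (Bool -> c))
step 3: unify f ~ Bool  [subst: {b:=(c -> List Int), e:=(List d -> (Bool -> c))} | 0 pending]
  bind f := Bool

Answer: b:=(c -> List Int) e:=(List d -> (Bool -> c)) f:=Bool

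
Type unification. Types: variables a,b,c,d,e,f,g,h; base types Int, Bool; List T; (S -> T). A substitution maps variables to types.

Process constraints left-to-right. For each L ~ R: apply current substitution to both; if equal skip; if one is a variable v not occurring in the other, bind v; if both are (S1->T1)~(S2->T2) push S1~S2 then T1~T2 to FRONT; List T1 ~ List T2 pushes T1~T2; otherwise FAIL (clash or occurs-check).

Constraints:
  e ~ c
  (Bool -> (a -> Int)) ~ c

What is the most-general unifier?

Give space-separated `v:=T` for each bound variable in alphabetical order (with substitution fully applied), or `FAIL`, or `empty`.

step 1: unify e ~ c  [subst: {-} | 1 pending]
  bind e := c
step 2: unify (Bool -> (a -> Int)) ~ c  [subst: {e:=c} | 0 pending]
  bind c := (Bool -> (a -> Int))

Answer: c:=(Bool -> (a -> Int)) e:=(Bool -> (a -> Int))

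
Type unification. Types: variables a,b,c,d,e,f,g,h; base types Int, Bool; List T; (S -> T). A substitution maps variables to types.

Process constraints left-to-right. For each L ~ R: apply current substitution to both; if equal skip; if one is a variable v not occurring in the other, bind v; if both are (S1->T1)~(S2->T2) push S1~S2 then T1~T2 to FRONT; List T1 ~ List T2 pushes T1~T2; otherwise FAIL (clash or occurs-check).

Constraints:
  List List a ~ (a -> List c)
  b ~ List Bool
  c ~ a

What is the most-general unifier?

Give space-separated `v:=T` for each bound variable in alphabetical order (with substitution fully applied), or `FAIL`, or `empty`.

step 1: unify List List a ~ (a -> List c)  [subst: {-} | 2 pending]
  clash: List List a vs (a -> List c)

Answer: FAIL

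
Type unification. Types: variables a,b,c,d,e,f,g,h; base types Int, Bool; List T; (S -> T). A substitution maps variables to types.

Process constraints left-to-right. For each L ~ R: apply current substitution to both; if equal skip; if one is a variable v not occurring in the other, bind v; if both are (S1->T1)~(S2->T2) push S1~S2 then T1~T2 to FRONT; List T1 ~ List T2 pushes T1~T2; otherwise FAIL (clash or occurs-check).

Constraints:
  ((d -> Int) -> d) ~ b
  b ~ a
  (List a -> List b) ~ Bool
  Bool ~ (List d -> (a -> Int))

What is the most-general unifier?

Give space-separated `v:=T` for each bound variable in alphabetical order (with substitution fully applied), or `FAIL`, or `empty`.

step 1: unify ((d -> Int) -> d) ~ b  [subst: {-} | 3 pending]
  bind b := ((d -> Int) -> d)
step 2: unify ((d -> Int) -> d) ~ a  [subst: {b:=((d -> Int) -> d)} | 2 pending]
  bind a := ((d -> Int) -> d)
step 3: unify (List ((d -> Int) -> d) -> List ((d -> Int) -> d)) ~ Bool  [subst: {b:=((d -> Int) -> d), a:=((d -> Int) -> d)} | 1 pending]
  clash: (List ((d -> Int) -> d) -> List ((d -> Int) -> d)) vs Bool

Answer: FAIL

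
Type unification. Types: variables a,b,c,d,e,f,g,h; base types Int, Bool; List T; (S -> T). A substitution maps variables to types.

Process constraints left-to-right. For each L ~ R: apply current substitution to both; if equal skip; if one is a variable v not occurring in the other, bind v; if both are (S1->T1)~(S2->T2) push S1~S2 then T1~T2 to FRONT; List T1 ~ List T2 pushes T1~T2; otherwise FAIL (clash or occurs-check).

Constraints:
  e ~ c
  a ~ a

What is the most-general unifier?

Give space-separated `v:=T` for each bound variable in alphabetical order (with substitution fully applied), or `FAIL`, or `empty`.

Answer: e:=c

Derivation:
step 1: unify e ~ c  [subst: {-} | 1 pending]
  bind e := c
step 2: unify a ~ a  [subst: {e:=c} | 0 pending]
  -> identical, skip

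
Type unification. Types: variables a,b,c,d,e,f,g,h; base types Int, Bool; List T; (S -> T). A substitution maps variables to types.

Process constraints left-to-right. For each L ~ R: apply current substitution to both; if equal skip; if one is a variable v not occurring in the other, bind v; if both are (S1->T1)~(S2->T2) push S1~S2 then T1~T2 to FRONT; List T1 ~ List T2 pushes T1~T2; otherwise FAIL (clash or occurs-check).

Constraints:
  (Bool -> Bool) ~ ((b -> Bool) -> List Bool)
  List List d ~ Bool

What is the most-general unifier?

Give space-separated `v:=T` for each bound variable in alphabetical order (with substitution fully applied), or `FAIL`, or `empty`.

step 1: unify (Bool -> Bool) ~ ((b -> Bool) -> List Bool)  [subst: {-} | 1 pending]
  -> decompose arrow: push Bool~(b -> Bool), Bool~List Bool
step 2: unify Bool ~ (b -> Bool)  [subst: {-} | 2 pending]
  clash: Bool vs (b -> Bool)

Answer: FAIL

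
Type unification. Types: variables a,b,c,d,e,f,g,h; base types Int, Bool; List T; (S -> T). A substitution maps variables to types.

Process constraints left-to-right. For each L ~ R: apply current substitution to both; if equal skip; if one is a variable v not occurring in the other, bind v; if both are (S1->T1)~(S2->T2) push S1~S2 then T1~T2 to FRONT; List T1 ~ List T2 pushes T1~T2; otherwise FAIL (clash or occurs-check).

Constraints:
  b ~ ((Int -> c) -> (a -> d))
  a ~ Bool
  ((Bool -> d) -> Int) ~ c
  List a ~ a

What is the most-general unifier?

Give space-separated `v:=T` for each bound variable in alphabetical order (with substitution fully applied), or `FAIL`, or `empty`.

Answer: FAIL

Derivation:
step 1: unify b ~ ((Int -> c) -> (a -> d))  [subst: {-} | 3 pending]
  bind b := ((Int -> c) -> (a -> d))
step 2: unify a ~ Bool  [subst: {b:=((Int -> c) -> (a -> d))} | 2 pending]
  bind a := Bool
step 3: unify ((Bool -> d) -> Int) ~ c  [subst: {b:=((Int -> c) -> (a -> d)), a:=Bool} | 1 pending]
  bind c := ((Bool -> d) -> Int)
step 4: unify List Bool ~ Bool  [subst: {b:=((Int -> c) -> (a -> d)), a:=Bool, c:=((Bool -> d) -> Int)} | 0 pending]
  clash: List Bool vs Bool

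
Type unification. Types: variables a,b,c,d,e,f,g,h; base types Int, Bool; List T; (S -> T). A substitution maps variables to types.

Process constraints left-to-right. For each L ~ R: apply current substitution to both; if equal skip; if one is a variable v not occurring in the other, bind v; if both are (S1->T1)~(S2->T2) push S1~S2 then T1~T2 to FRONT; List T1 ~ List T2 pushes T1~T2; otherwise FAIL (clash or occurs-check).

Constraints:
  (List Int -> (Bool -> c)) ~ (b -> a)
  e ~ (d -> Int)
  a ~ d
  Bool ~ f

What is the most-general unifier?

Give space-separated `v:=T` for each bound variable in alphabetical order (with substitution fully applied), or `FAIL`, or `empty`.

step 1: unify (List Int -> (Bool -> c)) ~ (b -> a)  [subst: {-} | 3 pending]
  -> decompose arrow: push List Int~b, (Bool -> c)~a
step 2: unify List Int ~ b  [subst: {-} | 4 pending]
  bind b := List Int
step 3: unify (Bool -> c) ~ a  [subst: {b:=List Int} | 3 pending]
  bind a := (Bool -> c)
step 4: unify e ~ (d -> Int)  [subst: {b:=List Int, a:=(Bool -> c)} | 2 pending]
  bind e := (d -> Int)
step 5: unify (Bool -> c) ~ d  [subst: {b:=List Int, a:=(Bool -> c), e:=(d -> Int)} | 1 pending]
  bind d := (Bool -> c)
step 6: unify Bool ~ f  [subst: {b:=List Int, a:=(Bool -> c), e:=(d -> Int), d:=(Bool -> c)} | 0 pending]
  bind f := Bool

Answer: a:=(Bool -> c) b:=List Int d:=(Bool -> c) e:=((Bool -> c) -> Int) f:=Bool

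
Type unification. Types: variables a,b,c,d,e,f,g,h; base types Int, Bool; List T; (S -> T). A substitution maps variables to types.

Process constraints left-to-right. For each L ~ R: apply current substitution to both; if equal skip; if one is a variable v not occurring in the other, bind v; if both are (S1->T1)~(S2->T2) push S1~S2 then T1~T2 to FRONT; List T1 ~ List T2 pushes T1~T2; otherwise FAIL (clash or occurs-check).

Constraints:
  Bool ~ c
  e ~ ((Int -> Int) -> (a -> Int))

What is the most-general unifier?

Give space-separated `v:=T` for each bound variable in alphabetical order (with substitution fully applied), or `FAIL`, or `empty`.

step 1: unify Bool ~ c  [subst: {-} | 1 pending]
  bind c := Bool
step 2: unify e ~ ((Int -> Int) -> (a -> Int))  [subst: {c:=Bool} | 0 pending]
  bind e := ((Int -> Int) -> (a -> Int))

Answer: c:=Bool e:=((Int -> Int) -> (a -> Int))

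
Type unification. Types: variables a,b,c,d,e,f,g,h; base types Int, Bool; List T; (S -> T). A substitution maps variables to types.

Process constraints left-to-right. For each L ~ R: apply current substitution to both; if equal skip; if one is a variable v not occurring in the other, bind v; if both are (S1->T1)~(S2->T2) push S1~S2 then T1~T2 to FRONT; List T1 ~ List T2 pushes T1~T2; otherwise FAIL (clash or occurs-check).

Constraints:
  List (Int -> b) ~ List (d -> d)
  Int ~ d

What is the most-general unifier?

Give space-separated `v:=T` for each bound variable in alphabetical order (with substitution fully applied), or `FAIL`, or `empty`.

step 1: unify List (Int -> b) ~ List (d -> d)  [subst: {-} | 1 pending]
  -> decompose List: push (Int -> b)~(d -> d)
step 2: unify (Int -> b) ~ (d -> d)  [subst: {-} | 1 pending]
  -> decompose arrow: push Int~d, b~d
step 3: unify Int ~ d  [subst: {-} | 2 pending]
  bind d := Int
step 4: unify b ~ Int  [subst: {d:=Int} | 1 pending]
  bind b := Int
step 5: unify Int ~ Int  [subst: {d:=Int, b:=Int} | 0 pending]
  -> identical, skip

Answer: b:=Int d:=Int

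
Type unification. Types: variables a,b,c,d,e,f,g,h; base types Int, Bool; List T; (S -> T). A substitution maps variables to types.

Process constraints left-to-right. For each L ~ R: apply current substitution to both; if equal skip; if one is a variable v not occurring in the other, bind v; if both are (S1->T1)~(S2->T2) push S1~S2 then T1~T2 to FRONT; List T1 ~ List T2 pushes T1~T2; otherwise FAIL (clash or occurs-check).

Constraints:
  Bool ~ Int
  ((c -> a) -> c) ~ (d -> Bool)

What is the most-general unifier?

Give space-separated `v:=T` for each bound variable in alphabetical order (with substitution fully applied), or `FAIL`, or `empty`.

Answer: FAIL

Derivation:
step 1: unify Bool ~ Int  [subst: {-} | 1 pending]
  clash: Bool vs Int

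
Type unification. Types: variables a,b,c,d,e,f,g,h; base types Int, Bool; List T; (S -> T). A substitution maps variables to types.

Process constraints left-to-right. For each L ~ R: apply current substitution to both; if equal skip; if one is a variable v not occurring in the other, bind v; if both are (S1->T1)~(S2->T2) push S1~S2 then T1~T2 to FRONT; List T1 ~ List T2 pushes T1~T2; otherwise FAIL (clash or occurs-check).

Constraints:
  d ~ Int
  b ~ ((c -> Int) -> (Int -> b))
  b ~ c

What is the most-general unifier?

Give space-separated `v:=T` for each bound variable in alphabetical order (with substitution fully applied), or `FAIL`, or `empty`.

Answer: FAIL

Derivation:
step 1: unify d ~ Int  [subst: {-} | 2 pending]
  bind d := Int
step 2: unify b ~ ((c -> Int) -> (Int -> b))  [subst: {d:=Int} | 1 pending]
  occurs-check fail: b in ((c -> Int) -> (Int -> b))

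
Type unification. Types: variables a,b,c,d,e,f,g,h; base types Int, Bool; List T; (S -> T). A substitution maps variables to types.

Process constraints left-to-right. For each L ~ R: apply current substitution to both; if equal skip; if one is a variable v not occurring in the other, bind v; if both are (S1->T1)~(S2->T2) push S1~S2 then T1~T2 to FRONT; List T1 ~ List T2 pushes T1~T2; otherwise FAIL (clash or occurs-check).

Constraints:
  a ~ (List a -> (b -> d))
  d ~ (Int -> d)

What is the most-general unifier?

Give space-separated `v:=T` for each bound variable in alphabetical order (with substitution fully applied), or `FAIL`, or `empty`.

step 1: unify a ~ (List a -> (b -> d))  [subst: {-} | 1 pending]
  occurs-check fail: a in (List a -> (b -> d))

Answer: FAIL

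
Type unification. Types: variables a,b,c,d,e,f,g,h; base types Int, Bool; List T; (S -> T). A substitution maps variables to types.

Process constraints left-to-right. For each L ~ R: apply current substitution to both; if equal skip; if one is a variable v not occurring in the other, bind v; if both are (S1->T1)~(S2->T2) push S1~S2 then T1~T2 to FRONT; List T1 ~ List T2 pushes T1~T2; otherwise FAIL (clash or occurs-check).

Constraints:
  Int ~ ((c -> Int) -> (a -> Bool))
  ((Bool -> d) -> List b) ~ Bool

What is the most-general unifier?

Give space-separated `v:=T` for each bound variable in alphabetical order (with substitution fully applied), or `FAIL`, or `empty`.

Answer: FAIL

Derivation:
step 1: unify Int ~ ((c -> Int) -> (a -> Bool))  [subst: {-} | 1 pending]
  clash: Int vs ((c -> Int) -> (a -> Bool))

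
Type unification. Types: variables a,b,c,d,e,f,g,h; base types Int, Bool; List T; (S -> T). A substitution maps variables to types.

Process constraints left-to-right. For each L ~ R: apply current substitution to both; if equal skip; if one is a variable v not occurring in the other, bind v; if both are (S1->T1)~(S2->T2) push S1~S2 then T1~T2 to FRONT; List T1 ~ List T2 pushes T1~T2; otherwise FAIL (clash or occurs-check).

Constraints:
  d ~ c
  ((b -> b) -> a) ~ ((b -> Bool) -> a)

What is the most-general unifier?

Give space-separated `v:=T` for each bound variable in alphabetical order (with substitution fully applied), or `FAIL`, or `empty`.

Answer: b:=Bool d:=c

Derivation:
step 1: unify d ~ c  [subst: {-} | 1 pending]
  bind d := c
step 2: unify ((b -> b) -> a) ~ ((b -> Bool) -> a)  [subst: {d:=c} | 0 pending]
  -> decompose arrow: push (b -> b)~(b -> Bool), a~a
step 3: unify (b -> b) ~ (b -> Bool)  [subst: {d:=c} | 1 pending]
  -> decompose arrow: push b~b, b~Bool
step 4: unify b ~ b  [subst: {d:=c} | 2 pending]
  -> identical, skip
step 5: unify b ~ Bool  [subst: {d:=c} | 1 pending]
  bind b := Bool
step 6: unify a ~ a  [subst: {d:=c, b:=Bool} | 0 pending]
  -> identical, skip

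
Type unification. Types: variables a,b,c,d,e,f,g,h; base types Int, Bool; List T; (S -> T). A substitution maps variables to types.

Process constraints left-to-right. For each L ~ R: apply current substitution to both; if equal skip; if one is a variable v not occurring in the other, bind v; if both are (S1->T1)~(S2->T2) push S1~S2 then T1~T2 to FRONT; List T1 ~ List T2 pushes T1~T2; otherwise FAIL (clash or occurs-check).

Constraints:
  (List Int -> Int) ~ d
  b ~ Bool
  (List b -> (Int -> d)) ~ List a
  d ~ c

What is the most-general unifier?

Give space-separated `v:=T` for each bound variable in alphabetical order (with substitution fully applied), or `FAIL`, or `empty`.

step 1: unify (List Int -> Int) ~ d  [subst: {-} | 3 pending]
  bind d := (List Int -> Int)
step 2: unify b ~ Bool  [subst: {d:=(List Int -> Int)} | 2 pending]
  bind b := Bool
step 3: unify (List Bool -> (Int -> (List Int -> Int))) ~ List a  [subst: {d:=(List Int -> Int), b:=Bool} | 1 pending]
  clash: (List Bool -> (Int -> (List Int -> Int))) vs List a

Answer: FAIL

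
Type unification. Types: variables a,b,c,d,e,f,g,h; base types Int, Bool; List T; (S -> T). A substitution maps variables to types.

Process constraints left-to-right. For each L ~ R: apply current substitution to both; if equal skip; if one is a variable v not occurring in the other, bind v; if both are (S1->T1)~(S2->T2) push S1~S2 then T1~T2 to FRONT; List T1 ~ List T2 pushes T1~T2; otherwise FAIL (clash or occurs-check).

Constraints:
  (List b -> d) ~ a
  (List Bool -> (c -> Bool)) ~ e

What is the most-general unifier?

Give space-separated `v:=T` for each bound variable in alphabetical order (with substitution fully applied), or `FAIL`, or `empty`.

Answer: a:=(List b -> d) e:=(List Bool -> (c -> Bool))

Derivation:
step 1: unify (List b -> d) ~ a  [subst: {-} | 1 pending]
  bind a := (List b -> d)
step 2: unify (List Bool -> (c -> Bool)) ~ e  [subst: {a:=(List b -> d)} | 0 pending]
  bind e := (List Bool -> (c -> Bool))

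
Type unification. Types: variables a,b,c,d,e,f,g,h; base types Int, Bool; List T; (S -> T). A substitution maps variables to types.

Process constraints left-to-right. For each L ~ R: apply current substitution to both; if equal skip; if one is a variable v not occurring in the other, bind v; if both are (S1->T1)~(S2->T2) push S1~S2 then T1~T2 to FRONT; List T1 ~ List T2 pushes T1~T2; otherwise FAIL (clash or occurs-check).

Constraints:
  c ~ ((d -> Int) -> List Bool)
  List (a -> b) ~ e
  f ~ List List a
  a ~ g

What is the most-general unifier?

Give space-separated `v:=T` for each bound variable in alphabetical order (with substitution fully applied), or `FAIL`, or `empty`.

Answer: a:=g c:=((d -> Int) -> List Bool) e:=List (g -> b) f:=List List g

Derivation:
step 1: unify c ~ ((d -> Int) -> List Bool)  [subst: {-} | 3 pending]
  bind c := ((d -> Int) -> List Bool)
step 2: unify List (a -> b) ~ e  [subst: {c:=((d -> Int) -> List Bool)} | 2 pending]
  bind e := List (a -> b)
step 3: unify f ~ List List a  [subst: {c:=((d -> Int) -> List Bool), e:=List (a -> b)} | 1 pending]
  bind f := List List a
step 4: unify a ~ g  [subst: {c:=((d -> Int) -> List Bool), e:=List (a -> b), f:=List List a} | 0 pending]
  bind a := g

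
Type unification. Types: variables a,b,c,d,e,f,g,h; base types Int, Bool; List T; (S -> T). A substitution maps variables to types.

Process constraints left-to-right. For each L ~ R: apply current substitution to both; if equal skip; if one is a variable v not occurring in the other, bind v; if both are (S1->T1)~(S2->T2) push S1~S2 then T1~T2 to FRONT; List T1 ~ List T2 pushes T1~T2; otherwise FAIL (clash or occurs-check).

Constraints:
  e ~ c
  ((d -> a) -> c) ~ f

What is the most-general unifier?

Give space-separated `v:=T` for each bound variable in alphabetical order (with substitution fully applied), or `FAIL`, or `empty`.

step 1: unify e ~ c  [subst: {-} | 1 pending]
  bind e := c
step 2: unify ((d -> a) -> c) ~ f  [subst: {e:=c} | 0 pending]
  bind f := ((d -> a) -> c)

Answer: e:=c f:=((d -> a) -> c)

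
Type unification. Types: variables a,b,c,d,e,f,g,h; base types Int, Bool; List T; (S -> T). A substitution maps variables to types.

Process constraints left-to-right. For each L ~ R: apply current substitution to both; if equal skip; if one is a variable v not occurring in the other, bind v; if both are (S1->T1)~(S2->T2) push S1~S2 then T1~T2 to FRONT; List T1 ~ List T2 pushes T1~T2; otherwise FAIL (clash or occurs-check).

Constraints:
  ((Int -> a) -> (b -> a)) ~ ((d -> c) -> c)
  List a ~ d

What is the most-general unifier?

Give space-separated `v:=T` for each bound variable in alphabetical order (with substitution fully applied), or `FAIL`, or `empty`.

Answer: FAIL

Derivation:
step 1: unify ((Int -> a) -> (b -> a)) ~ ((d -> c) -> c)  [subst: {-} | 1 pending]
  -> decompose arrow: push (Int -> a)~(d -> c), (b -> a)~c
step 2: unify (Int -> a) ~ (d -> c)  [subst: {-} | 2 pending]
  -> decompose arrow: push Int~d, a~c
step 3: unify Int ~ d  [subst: {-} | 3 pending]
  bind d := Int
step 4: unify a ~ c  [subst: {d:=Int} | 2 pending]
  bind a := c
step 5: unify (b -> c) ~ c  [subst: {d:=Int, a:=c} | 1 pending]
  occurs-check fail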